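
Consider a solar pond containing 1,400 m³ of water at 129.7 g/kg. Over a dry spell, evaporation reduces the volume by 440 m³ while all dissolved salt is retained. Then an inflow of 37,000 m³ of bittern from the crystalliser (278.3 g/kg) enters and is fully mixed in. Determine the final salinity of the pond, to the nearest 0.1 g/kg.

276.0 g/kg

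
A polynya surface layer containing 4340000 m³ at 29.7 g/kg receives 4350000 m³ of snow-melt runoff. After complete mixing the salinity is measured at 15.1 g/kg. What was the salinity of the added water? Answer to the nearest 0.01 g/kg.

Salt balance: 4,340,000×29.7 + 4,350,000×S = 8,690,000×15.1
128,898,000 + 4,350,000·S = 131,219,000
S = (131,219,000 − 128,898,000) / 4,350,000 = 0.5336 g/kg

0.53 g/kg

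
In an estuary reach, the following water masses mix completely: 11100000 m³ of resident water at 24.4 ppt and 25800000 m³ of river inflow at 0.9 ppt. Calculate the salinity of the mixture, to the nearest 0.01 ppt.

Weighted by volume,
salt = 11,100,000×24.4 + 25,800,000×0.9 = 270,840,000 + 23,220,000 = 294,060,000
volume = 11,100,000 + 25,800,000 = 36,900,000 m³
S = 294,060,000 / 36,900,000 = 7.9691 ppt

7.97 ppt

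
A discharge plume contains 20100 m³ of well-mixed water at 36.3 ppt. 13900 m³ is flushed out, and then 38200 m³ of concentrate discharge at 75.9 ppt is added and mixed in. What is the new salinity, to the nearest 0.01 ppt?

Remaining after removal: 6,200 m³ at 36.3 ppt (salt = 225,060)
After addition: salt = 225,060 + 38,200×75.9 = 3,124,440; volume = 44,400 m³
S = 3,124,440 / 44,400 = 70.3703 ppt

70.37 ppt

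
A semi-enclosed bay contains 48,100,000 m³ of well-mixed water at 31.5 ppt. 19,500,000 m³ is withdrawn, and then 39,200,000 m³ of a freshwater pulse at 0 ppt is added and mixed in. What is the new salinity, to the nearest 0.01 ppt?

13.29 ppt

Remaining after removal: 28,600,000 m³ at 31.5 ppt (salt = 900,900,000)
After addition: salt = 900,900,000 + 39,200,000×0 = 900,900,000; volume = 67,800,000 m³
S = 900,900,000 / 67,800,000 = 13.2876 ppt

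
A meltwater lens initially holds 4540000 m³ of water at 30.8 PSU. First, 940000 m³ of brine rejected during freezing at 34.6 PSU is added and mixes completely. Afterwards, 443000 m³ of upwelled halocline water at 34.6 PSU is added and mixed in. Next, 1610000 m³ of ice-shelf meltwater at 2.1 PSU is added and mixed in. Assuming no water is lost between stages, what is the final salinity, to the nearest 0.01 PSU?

25.36 PSU

Weighted by volume,
Initial salt = 4,540,000×30.8 = 139,832,000
After stage 1: salt = 139,832,000 + 940,000×34.6 = 172,356,000; volume = 5,480,000 m³; S = 31.452 PSU
After stage 2: salt = 172,356,000 + 443,000×34.6 = 187,683,800; volume = 5,923,000 m³; S = 31.687 PSU
After stage 3: salt = 187,683,800 + 1,610,000×2.1 = 191,064,800; volume = 7,533,000 m³
S = 191,064,800 / 7,533,000 = 25.3637 PSU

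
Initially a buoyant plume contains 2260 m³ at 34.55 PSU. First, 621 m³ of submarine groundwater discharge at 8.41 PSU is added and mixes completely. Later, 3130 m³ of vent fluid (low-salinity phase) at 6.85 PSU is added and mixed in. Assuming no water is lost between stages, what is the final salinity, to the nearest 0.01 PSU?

17.43 PSU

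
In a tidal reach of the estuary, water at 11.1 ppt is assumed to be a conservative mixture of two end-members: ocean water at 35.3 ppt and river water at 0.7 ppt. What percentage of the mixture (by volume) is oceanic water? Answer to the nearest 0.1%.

30.1%

Let g be the oceanic fraction. Salt balance per unit volume:
g×35.3 + (1−g)×0.7 = 11.1
g = (11.1 − 0.7) / (35.3 − 0.7) = 10.4/34.6 = 0.3006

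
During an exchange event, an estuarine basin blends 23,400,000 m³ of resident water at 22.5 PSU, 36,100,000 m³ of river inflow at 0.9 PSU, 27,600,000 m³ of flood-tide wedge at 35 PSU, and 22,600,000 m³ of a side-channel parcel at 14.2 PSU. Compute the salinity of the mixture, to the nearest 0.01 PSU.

Conserving salt mass:
salt = 23,400,000×22.5 + 36,100,000×0.9 + 27,600,000×35 + 22,600,000×14.2 = 526,500,000 + 32,490,000 + 966,000,000 + 320,920,000 = 1,845,910,000
volume = 23,400,000 + 36,100,000 + 27,600,000 + 22,600,000 = 109,700,000 m³
S = 1,845,910,000 / 109,700,000 = 16.8269 PSU

16.83 PSU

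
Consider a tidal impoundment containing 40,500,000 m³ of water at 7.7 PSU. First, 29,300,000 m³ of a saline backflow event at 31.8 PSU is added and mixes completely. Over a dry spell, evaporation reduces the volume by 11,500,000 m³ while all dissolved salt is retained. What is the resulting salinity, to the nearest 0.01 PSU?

After mixing: salt = 40,500,000×7.7 + 29,300,000×31.8 = 1,243,590,000; volume = 69,800,000 m³
After evaporation: salt unchanged = 1,243,590,000; volume = 69,800,000 − 11,500,000 = 58,300,000 m³
S = 1,243,590,000 / 58,300,000 = 21.3309 PSU

21.33 PSU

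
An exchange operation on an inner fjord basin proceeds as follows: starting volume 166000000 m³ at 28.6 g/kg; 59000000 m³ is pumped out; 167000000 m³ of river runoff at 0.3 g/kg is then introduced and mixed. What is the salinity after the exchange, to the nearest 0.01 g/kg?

11.35 g/kg

Remaining after removal: 107,000,000 m³ at 28.6 g/kg (salt = 3,060,200,000)
After addition: salt = 3,060,200,000 + 167,000,000×0.3 = 3,110,300,000; volume = 274,000,000 m³
S = 3,110,300,000 / 274,000,000 = 11.3515 g/kg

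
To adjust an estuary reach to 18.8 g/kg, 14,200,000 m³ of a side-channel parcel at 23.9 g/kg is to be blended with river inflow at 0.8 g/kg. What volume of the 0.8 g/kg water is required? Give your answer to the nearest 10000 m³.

Salt balance: 14,200,000×23.9 + V×0.8 = (14,200,000+V)×18.8
339,380,000 + 0.8V = 266,960,000 + 18.8V
72,420,000 = 18V
V = 4,023,333.33 m³

4020000 m³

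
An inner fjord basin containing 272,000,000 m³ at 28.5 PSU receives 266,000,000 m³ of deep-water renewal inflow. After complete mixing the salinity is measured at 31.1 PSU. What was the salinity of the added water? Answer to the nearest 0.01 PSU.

33.76 PSU

Salt balance: 272,000,000×28.5 + 266,000,000×S = 538,000,000×31.1
7,752,000,000 + 266,000,000·S = 16,731,800,000
S = (16,731,800,000 − 7,752,000,000) / 266,000,000 = 33.7586 PSU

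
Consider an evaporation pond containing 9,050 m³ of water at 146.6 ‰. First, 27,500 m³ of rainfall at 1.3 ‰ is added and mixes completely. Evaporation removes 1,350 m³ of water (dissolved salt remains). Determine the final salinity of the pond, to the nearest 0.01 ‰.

38.71 ‰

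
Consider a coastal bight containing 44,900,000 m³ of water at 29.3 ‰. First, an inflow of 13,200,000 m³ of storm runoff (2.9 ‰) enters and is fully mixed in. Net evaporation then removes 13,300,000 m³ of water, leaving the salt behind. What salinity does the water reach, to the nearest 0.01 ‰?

After mixing: salt = 44,900,000×29.3 + 13,200,000×2.9 = 1,353,850,000; volume = 58,100,000 m³
After evaporation: salt unchanged = 1,353,850,000; volume = 58,100,000 − 13,300,000 = 44,800,000 m³
S = 1,353,850,000 / 44,800,000 = 30.2199 ‰

30.22 ‰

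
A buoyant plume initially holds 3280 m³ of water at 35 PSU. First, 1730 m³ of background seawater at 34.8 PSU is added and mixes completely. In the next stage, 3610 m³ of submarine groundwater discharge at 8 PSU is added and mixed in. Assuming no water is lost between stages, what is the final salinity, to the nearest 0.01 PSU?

23.65 PSU

Total salt / total volume:
Initial salt = 3,280×35 = 114,800
After stage 1: salt = 114,800 + 1,730×34.8 = 175,004; volume = 5,010 m³; S = 34.931 PSU
After stage 2: salt = 175,004 + 3,610×8 = 203,884; volume = 8,620 m³
S = 203,884 / 8,620 = 23.6524 PSU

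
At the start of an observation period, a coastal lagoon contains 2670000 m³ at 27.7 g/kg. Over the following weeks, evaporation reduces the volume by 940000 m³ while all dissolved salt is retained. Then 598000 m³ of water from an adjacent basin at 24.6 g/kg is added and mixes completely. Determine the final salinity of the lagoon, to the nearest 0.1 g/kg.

38.1 g/kg

After evaporation: salt = 2,670,000×27.7 = 73,959,000; volume = 2,670,000 − 940,000 = 1,730,000 m³
After mixing: salt = 73,959,000 + 598,000×24.6 = 88,669,800; volume = 1,730,000 + 598,000 = 2,328,000 m³
S = 88,669,800 / 2,328,000 = 38.0884 g/kg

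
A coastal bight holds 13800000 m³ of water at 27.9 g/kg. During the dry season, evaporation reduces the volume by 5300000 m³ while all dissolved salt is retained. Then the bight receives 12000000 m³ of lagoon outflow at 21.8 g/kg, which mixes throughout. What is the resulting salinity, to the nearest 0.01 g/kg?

31.54 g/kg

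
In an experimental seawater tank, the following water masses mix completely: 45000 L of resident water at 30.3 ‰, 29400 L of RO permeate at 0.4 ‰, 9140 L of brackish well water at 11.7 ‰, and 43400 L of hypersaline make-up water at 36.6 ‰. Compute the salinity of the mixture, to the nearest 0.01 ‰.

Conserving salt mass:
salt = 45,000×30.3 + 29,400×0.4 + 9,140×11.7 + 43,400×36.6 = 1,363,500 + 11,760 + 106,938 + 1,588,440 = 3,070,638
volume = 45,000 + 29,400 + 9,140 + 43,400 = 126,940 L
S = 3,070,638 / 126,940 = 24.1897 ‰

24.19 ‰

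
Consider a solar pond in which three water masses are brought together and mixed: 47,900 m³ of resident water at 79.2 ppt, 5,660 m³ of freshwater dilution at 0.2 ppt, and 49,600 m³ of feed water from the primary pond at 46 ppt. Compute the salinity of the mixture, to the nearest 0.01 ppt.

Weighted by volume,
salt = 47,900×79.2 + 5,660×0.2 + 49,600×46 = 3,793,680 + 1,132 + 2,281,600 = 6,076,412
volume = 47,900 + 5,660 + 49,600 = 103,160 m³
S = 6,076,412 / 103,160 = 58.9028 ppt

58.90 ppt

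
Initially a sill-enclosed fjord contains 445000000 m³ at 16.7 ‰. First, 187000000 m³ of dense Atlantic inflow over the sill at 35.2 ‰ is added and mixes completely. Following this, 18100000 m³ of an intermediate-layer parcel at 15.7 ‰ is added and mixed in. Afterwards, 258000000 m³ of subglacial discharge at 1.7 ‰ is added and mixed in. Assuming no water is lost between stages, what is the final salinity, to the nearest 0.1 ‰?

By conservation of dissolved salt,
Initial salt = 445,000,000×16.7 = 7,431,500,000
After stage 1: salt = 7,431,500,000 + 187,000,000×35.2 = 14,013,900,000; volume = 632,000,000 m³; S = 22.174 ‰
After stage 2: salt = 14,013,900,000 + 18,100,000×15.7 = 14,298,070,000; volume = 650,100,000 m³; S = 21.994 ‰
After stage 3: salt = 14,298,070,000 + 258,000,000×1.7 = 14,736,670,000; volume = 908,100,000 m³
S = 14,736,670,000 / 908,100,000 = 16.228 ‰

16.2 ‰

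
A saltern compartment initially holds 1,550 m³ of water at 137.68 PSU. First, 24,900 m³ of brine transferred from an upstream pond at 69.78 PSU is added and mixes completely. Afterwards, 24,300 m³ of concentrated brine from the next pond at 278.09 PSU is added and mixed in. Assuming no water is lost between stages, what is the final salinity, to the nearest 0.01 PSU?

Conserving salt mass:
Initial salt = 1,550×137.68 = 213,404
After stage 1: salt = 213,404 + 24,900×69.78 = 1,950,926; volume = 26,450 m³; S = 73.759 PSU
After stage 2: salt = 1,950,926 + 24,300×278.09 = 8,708,513; volume = 50,750 m³
S = 8,708,513 / 50,750 = 171.5963 PSU

171.60 PSU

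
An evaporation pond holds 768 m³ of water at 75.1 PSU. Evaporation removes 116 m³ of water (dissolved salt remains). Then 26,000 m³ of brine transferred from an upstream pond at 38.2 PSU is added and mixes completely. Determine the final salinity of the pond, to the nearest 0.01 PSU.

39.43 PSU

After evaporation: salt = 768×75.1 = 57,676.8; volume = 768 − 116 = 652 m³
After mixing: salt = 57,676.8 + 26,000×38.2 = 1,050,876.8; volume = 652 + 26,000 = 26,652 m³
S = 1,050,876.8 / 26,652 = 39.4296 PSU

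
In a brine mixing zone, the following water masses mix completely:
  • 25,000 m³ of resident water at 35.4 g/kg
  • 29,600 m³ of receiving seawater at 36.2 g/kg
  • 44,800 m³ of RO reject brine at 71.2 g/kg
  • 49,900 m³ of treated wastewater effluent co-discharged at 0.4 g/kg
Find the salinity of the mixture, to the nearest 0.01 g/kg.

Weighted by volume,
salt = 25,000×35.4 + 29,600×36.2 + 44,800×71.2 + 49,900×0.4 = 885,000 + 1,071,520 + 3,189,760 + 19,960 = 5,166,240
volume = 25,000 + 29,600 + 44,800 + 49,900 = 149,300 m³
S = 5,166,240 / 149,300 = 34.6031 g/kg

34.60 g/kg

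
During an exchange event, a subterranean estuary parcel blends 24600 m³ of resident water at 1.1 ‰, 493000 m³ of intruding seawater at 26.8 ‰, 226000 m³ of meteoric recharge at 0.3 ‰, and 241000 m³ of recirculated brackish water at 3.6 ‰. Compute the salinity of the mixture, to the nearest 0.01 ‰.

14.40 ‰

Conserving salt mass:
salt = 24,600×1.1 + 493,000×26.8 + 226,000×0.3 + 241,000×3.6 = 27,060 + 13,212,400 + 67,800 + 867,600 = 14,174,860
volume = 24,600 + 493,000 + 226,000 + 241,000 = 984,600 m³
S = 14,174,860 / 984,600 = 14.3966 ‰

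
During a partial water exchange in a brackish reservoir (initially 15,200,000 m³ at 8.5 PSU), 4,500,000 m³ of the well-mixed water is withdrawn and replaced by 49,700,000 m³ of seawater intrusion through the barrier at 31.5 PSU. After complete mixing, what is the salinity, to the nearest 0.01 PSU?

27.43 PSU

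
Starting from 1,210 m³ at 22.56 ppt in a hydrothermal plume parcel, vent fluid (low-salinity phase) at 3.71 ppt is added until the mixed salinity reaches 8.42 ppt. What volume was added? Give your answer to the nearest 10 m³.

Salt balance: 1,210×22.56 + V×3.71 = (1,210+V)×8.42
27,297.6 + 3.71V = 10,188.2 + 8.42V
17,109.4 = 4.71V
V = 3,632.57 m³

3630 m³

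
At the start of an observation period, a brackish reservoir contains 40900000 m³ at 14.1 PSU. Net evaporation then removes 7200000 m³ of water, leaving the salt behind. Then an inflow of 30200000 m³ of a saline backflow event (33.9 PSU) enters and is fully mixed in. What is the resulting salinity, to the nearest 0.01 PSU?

After evaporation: salt = 40,900,000×14.1 = 576,690,000; volume = 40,900,000 − 7,200,000 = 33,700,000 m³
After mixing: salt = 576,690,000 + 30,200,000×33.9 = 1,600,470,000; volume = 33,700,000 + 30,200,000 = 63,900,000 m³
S = 1,600,470,000 / 63,900,000 = 25.0465 PSU

25.05 PSU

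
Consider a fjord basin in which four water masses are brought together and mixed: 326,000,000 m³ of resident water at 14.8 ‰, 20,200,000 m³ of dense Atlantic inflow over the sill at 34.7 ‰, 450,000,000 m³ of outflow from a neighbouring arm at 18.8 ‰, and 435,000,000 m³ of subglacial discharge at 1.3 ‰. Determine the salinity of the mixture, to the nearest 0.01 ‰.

11.82 ‰

Mass of salt is conserved:
salt = 326,000,000×14.8 + 20,200,000×34.7 + 450,000,000×18.8 + 435,000,000×1.3 = 4,824,800,000 + 700,940,000 + 8,460,000,000 + 565,500,000 = 14,551,240,000
volume = 326,000,000 + 20,200,000 + 450,000,000 + 435,000,000 = 1,231,200,000 m³
S = 14,551,240,000 / 1,231,200,000 = 11.8187 ‰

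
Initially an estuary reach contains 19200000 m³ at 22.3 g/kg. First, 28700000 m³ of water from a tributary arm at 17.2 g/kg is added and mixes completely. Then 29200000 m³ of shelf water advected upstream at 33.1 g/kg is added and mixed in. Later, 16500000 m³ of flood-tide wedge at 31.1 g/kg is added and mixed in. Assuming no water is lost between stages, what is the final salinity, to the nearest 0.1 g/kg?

Conserving salt mass:
Initial salt = 19,200,000×22.3 = 428,160,000
After stage 1: salt = 428,160,000 + 28,700,000×17.2 = 921,800,000; volume = 47,900,000 m³; S = 19.244 g/kg
After stage 2: salt = 921,800,000 + 29,200,000×33.1 = 1,888,320,000; volume = 77,100,000 m³; S = 24.492 g/kg
After stage 3: salt = 1,888,320,000 + 16,500,000×31.1 = 2,401,470,000; volume = 93,600,000 m³
S = 2,401,470,000 / 93,600,000 = 25.6567 g/kg

25.7 g/kg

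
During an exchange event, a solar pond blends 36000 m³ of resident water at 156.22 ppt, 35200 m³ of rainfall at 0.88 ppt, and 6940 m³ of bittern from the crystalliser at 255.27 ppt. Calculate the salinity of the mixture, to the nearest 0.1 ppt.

95.0 ppt

Weighted by volume,
salt = 36,000×156.22 + 35,200×0.88 + 6,940×255.27 = 5,623,920 + 30,976 + 1,771,573.8 = 7,426,469.8
volume = 36,000 + 35,200 + 6,940 = 78,140 m³
S = 7,426,469.8 / 78,140 = 95.041 ppt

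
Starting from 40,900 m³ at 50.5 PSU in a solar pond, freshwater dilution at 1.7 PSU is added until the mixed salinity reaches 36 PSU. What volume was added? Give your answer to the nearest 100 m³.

17300 m³

Salt balance: 40,900×50.5 + V×1.7 = (40,900+V)×36
2,065,450 + 1.7V = 1,472,400 + 36V
593,050 = 34.3V
V = 17,290.09 m³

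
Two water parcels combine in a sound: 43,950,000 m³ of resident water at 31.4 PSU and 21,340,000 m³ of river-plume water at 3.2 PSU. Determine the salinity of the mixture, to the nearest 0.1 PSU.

Mass of salt is conserved:
salt = 43,950,000×31.4 + 21,340,000×3.2 = 1,380,030,000 + 68,288,000 = 1,448,318,000
volume = 43,950,000 + 21,340,000 = 65,290,000 m³
S = 1,448,318,000 / 65,290,000 = 22.183 PSU

22.2 PSU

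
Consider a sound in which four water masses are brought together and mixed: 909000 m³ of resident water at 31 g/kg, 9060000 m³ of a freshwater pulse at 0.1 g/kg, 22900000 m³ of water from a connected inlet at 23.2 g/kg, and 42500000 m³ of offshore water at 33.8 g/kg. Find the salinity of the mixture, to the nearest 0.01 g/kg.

26.49 g/kg

Conserving salt mass:
salt = 909,000×31 + 9,060,000×0.1 + 22,900,000×23.2 + 42,500,000×33.8 = 28,179,000 + 906,000 + 531,280,000 + 1,436,500,000 = 1,996,865,000
volume = 909,000 + 9,060,000 + 22,900,000 + 42,500,000 = 75,369,000 m³
S = 1,996,865,000 / 75,369,000 = 26.4945 g/kg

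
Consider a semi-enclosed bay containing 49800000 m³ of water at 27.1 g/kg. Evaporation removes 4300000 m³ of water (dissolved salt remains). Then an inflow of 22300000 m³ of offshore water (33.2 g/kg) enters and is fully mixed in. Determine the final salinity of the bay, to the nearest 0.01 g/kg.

30.83 g/kg

After evaporation: salt = 49,800,000×27.1 = 1,349,580,000; volume = 49,800,000 − 4,300,000 = 45,500,000 m³
After mixing: salt = 1,349,580,000 + 22,300,000×33.2 = 2,089,940,000; volume = 45,500,000 + 22,300,000 = 67,800,000 m³
S = 2,089,940,000 / 67,800,000 = 30.8251 g/kg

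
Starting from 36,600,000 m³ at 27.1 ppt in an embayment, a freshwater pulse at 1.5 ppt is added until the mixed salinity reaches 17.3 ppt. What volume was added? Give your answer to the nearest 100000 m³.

Salt balance: 36,600,000×27.1 + V×1.5 = (36,600,000+V)×17.3
991,860,000 + 1.5V = 633,180,000 + 17.3V
358,680,000 = 15.8V
V = 22,701,265.82 m³

22700000 m³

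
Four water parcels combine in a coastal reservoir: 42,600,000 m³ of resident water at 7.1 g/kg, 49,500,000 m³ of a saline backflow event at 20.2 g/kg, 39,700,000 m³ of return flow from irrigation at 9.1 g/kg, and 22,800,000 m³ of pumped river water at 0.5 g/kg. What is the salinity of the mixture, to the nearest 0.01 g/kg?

10.83 g/kg

Salt balance:
salt = 42,600,000×7.1 + 49,500,000×20.2 + 39,700,000×9.1 + 22,800,000×0.5 = 302,460,000 + 999,900,000 + 361,270,000 + 11,400,000 = 1,675,030,000
volume = 42,600,000 + 49,500,000 + 39,700,000 + 22,800,000 = 154,600,000 m³
S = 1,675,030,000 / 154,600,000 = 10.8346 g/kg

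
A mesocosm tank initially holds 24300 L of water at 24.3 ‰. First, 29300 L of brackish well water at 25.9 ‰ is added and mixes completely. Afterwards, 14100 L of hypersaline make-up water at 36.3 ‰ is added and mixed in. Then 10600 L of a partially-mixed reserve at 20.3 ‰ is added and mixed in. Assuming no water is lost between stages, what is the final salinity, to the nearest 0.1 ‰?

Weighted by volume,
Initial salt = 24,300×24.3 = 590,490
After stage 1: salt = 590,490 + 29,300×25.9 = 1,349,360; volume = 53,600 L; S = 25.175 ‰
After stage 2: salt = 1,349,360 + 14,100×36.3 = 1,861,190; volume = 67,700 L; S = 27.492 ‰
After stage 3: salt = 1,861,190 + 10,600×20.3 = 2,076,370; volume = 78,300 L
S = 2,076,370 / 78,300 = 26.5181 ‰

26.5 ‰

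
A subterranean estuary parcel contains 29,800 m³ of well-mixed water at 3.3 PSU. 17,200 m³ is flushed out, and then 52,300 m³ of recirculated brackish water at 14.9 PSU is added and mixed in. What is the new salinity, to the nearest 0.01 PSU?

12.65 PSU

Remaining after removal: 12,600 m³ at 3.3 PSU (salt = 41,580)
After addition: salt = 41,580 + 52,300×14.9 = 820,850; volume = 64,900 m³
S = 820,850 / 64,900 = 12.6479 PSU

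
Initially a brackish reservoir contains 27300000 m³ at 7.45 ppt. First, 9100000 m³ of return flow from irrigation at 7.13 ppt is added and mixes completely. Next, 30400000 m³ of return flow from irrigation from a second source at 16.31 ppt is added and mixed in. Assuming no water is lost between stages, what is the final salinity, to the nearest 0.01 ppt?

Total salt / total volume:
Initial salt = 27,300,000×7.45 = 203,385,000
After stage 1: salt = 203,385,000 + 9,100,000×7.13 = 268,268,000; volume = 36,400,000 m³; S = 7.37 ppt
After stage 2: salt = 268,268,000 + 30,400,000×16.31 = 764,092,000; volume = 66,800,000 m³
S = 764,092,000 / 66,800,000 = 11.4385 ppt

11.44 ppt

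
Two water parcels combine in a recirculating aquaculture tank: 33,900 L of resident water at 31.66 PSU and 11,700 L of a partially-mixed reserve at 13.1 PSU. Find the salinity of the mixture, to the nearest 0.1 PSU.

By conservation of dissolved salt,
salt = 33,900×31.66 + 11,700×13.1 = 1,073,274 + 153,270 = 1,226,544
volume = 33,900 + 11,700 = 45,600 L
S = 1,226,544 / 45,600 = 26.898 PSU

26.9 PSU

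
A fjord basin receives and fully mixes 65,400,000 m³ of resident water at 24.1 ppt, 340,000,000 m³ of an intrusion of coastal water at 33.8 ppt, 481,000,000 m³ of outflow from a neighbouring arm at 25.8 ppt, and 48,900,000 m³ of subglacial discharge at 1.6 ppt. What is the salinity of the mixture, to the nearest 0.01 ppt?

Total salt / total volume:
salt = 65,400,000×24.1 + 340,000,000×33.8 + 481,000,000×25.8 + 48,900,000×1.6 = 1,576,140,000 + 11,492,000,000 + 12,409,800,000 + 78,240,000 = 25,556,180,000
volume = 65,400,000 + 340,000,000 + 481,000,000 + 48,900,000 = 935,300,000 m³
S = 25,556,180,000 / 935,300,000 = 27.324 ppt

27.32 ppt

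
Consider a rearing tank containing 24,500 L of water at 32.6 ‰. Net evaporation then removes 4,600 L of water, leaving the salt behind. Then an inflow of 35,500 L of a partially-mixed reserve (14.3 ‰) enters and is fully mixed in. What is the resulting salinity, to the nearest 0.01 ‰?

23.58 ‰

After evaporation: salt = 24,500×32.6 = 798,700; volume = 24,500 − 4,600 = 19,900 L
After mixing: salt = 798,700 + 35,500×14.3 = 1,306,350; volume = 19,900 + 35,500 = 55,400 L
S = 1,306,350 / 55,400 = 23.5803 ‰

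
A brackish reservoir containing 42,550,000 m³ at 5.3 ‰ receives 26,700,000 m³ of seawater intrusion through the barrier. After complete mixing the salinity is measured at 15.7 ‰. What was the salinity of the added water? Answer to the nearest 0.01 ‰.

32.27 ‰

Salt balance: 42,550,000×5.3 + 26,700,000×S = 69,250,000×15.7
225,515,000 + 26,700,000·S = 1,087,225,000
S = (1,087,225,000 − 225,515,000) / 26,700,000 = 32.2738 ‰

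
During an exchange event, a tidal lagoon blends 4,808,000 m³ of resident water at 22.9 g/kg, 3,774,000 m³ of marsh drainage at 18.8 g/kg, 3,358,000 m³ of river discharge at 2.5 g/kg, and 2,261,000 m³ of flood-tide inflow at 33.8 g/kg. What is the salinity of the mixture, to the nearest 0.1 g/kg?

18.7 g/kg

Salt balance:
salt = 4,808,000×22.9 + 3,774,000×18.8 + 3,358,000×2.5 + 2,261,000×33.8 = 110,103,200 + 70,951,200 + 8,395,000 + 76,421,800 = 265,871,200
volume = 4,808,000 + 3,774,000 + 3,358,000 + 2,261,000 = 14,201,000 m³
S = 265,871,200 / 14,201,000 = 18.722 g/kg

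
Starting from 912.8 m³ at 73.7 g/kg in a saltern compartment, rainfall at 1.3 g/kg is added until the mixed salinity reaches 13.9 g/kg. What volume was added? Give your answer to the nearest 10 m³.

Salt balance: 912.8×73.7 + V×1.3 = (912.8+V)×13.9
67,273.36 + 1.3V = 12,687.92 + 13.9V
54,585.44 = 12.6V
V = 4,332.18 m³

4330 m³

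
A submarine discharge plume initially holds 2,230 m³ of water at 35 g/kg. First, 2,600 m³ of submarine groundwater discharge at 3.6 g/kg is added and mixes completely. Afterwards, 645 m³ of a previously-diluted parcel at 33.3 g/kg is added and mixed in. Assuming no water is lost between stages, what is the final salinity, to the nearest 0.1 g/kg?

19.9 g/kg

Weighted by volume,
Initial salt = 2,230×35 = 78,050
After stage 1: salt = 78,050 + 2,600×3.6 = 87,410; volume = 4,830 m³; S = 18.097 g/kg
After stage 2: salt = 87,410 + 645×33.3 = 108,888.5; volume = 5,475 m³
S = 108,888.5 / 5,475 = 19.8883 g/kg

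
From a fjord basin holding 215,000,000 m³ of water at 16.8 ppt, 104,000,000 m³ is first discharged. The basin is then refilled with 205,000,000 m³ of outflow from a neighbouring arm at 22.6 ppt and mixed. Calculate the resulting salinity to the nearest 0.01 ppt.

Remaining after removal: 111,000,000 m³ at 16.8 ppt (salt = 1,864,800,000)
After addition: salt = 1,864,800,000 + 205,000,000×22.6 = 6,497,800,000; volume = 316,000,000 m³
S = 6,497,800,000 / 316,000,000 = 20.5627 ppt

20.56 ppt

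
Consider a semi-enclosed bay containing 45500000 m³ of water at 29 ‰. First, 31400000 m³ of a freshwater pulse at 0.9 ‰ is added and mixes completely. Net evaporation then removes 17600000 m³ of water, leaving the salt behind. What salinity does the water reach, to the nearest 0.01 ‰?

After mixing: salt = 45,500,000×29 + 31,400,000×0.9 = 1,347,760,000; volume = 76,900,000 m³
After evaporation: salt unchanged = 1,347,760,000; volume = 76,900,000 − 17,600,000 = 59,300,000 m³
S = 1,347,760,000 / 59,300,000 = 22.7278 ‰

22.73 ‰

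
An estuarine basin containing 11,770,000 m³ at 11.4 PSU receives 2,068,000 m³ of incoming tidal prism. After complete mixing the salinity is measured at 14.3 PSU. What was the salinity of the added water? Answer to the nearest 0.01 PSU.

Salt balance: 11,770,000×11.4 + 2,068,000×S = 13,838,000×14.3
134,178,000 + 2,068,000·S = 197,883,400
S = (197,883,400 − 134,178,000) / 2,068,000 = 30.8053 PSU

30.81 PSU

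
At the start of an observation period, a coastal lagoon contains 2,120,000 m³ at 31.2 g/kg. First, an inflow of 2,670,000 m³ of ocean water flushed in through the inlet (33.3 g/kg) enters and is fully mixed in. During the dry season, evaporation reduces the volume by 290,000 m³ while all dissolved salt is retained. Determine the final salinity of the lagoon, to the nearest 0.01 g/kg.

After mixing: salt = 2,120,000×31.2 + 2,670,000×33.3 = 155,055,000; volume = 4,790,000 m³
After evaporation: salt unchanged = 155,055,000; volume = 4,790,000 − 290,000 = 4,500,000 m³
S = 155,055,000 / 4,500,000 = 34.4567 g/kg

34.46 g/kg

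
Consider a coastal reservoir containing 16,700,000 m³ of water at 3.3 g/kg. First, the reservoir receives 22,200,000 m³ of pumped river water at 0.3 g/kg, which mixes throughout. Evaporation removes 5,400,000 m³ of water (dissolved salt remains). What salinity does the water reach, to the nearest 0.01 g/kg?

After mixing: salt = 16,700,000×3.3 + 22,200,000×0.3 = 61,770,000; volume = 38,900,000 m³
After evaporation: salt unchanged = 61,770,000; volume = 38,900,000 − 5,400,000 = 33,500,000 m³
S = 61,770,000 / 33,500,000 = 1.8439 g/kg

1.84 g/kg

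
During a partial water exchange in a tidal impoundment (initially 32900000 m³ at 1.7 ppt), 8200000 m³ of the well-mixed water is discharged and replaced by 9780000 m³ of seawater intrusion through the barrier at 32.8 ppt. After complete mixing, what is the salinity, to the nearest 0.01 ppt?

10.52 ppt

Remaining after removal: 24,700,000 m³ at 1.7 ppt (salt = 41,990,000)
After addition: salt = 41,990,000 + 9,780,000×32.8 = 362,774,000; volume = 34,480,000 m³
S = 362,774,000 / 34,480,000 = 10.5213 ppt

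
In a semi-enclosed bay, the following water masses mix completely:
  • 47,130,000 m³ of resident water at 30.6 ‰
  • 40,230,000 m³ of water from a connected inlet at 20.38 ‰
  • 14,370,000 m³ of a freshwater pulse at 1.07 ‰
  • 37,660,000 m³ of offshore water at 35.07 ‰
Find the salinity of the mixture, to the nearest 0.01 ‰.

25.81 ‰

Total salt / total volume:
salt = 47,130,000×30.6 + 40,230,000×20.38 + 14,370,000×1.07 + 37,660,000×35.07 = 1,442,178,000 + 819,887,400 + 15,375,900 + 1,320,736,200 = 3,598,177,500
volume = 47,130,000 + 40,230,000 + 14,370,000 + 37,660,000 = 139,390,000 m³
S = 3,598,177,500 / 139,390,000 = 25.8137 ‰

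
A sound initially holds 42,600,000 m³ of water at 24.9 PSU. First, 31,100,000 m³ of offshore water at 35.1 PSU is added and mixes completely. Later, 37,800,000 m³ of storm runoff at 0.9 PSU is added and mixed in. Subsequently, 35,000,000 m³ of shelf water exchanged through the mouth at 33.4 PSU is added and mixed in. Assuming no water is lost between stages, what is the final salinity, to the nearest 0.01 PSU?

Total salt / total volume:
Initial salt = 42,600,000×24.9 = 1,060,740,000
After stage 1: salt = 1,060,740,000 + 31,100,000×35.1 = 2,152,350,000; volume = 73,700,000 m³; S = 29.204 PSU
After stage 2: salt = 2,152,350,000 + 37,800,000×0.9 = 2,186,370,000; volume = 111,500,000 m³; S = 19.609 PSU
After stage 3: salt = 2,186,370,000 + 35,000,000×33.4 = 3,355,370,000; volume = 146,500,000 m³
S = 3,355,370,000 / 146,500,000 = 22.9035 PSU

22.90 PSU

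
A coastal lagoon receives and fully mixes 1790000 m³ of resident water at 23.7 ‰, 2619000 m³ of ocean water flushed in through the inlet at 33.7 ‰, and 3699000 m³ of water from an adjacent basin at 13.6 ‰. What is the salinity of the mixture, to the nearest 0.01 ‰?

Conserving salt mass:
salt = 1,790,000×23.7 + 2,619,000×33.7 + 3,699,000×13.6 = 42,423,000 + 88,260,300 + 50,306,400 = 180,989,700
volume = 1,790,000 + 2,619,000 + 3,699,000 = 8,108,000 m³
S = 180,989,700 / 8,108,000 = 22.3224 ‰

22.32 ‰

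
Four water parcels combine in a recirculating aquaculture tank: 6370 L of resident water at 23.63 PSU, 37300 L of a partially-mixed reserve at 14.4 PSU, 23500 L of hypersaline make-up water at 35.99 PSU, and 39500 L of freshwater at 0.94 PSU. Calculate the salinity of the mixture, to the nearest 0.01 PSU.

14.72 PSU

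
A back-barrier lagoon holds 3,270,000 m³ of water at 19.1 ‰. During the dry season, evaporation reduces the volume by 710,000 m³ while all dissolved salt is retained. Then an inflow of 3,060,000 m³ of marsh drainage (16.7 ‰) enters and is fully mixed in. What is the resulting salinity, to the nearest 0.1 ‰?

20.2 ‰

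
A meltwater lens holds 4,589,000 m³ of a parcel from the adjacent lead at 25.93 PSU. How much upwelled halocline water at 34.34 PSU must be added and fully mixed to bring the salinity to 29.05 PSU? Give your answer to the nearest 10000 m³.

Salt balance: 4,589,000×25.93 + V×34.34 = (4,589,000+V)×29.05
118,992,770 + 34.34V = 133,310,450 + 29.05V
14,317,680 = 5.29V
V = 2,706,555.77 m³

2710000 m³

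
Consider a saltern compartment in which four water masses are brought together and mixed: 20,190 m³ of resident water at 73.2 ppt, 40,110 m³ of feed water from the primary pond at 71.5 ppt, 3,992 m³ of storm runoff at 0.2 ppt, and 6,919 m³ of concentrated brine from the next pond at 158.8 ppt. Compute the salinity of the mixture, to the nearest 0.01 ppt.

76.47 ppt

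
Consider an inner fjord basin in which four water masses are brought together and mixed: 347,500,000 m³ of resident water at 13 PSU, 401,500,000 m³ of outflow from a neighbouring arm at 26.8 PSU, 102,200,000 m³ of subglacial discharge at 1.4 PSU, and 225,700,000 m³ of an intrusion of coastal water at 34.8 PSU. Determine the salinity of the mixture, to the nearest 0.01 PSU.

21.61 PSU

Salt balance:
salt = 347,500,000×13 + 401,500,000×26.8 + 102,200,000×1.4 + 225,700,000×34.8 = 4,517,500,000 + 10,760,200,000 + 143,080,000 + 7,854,360,000 = 23,275,140,000
volume = 347,500,000 + 401,500,000 + 102,200,000 + 225,700,000 = 1,076,900,000 m³
S = 23,275,140,000 / 1,076,900,000 = 21.6131 PSU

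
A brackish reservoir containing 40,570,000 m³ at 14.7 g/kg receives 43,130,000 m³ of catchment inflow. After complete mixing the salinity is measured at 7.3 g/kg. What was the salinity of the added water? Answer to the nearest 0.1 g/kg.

0.3 g/kg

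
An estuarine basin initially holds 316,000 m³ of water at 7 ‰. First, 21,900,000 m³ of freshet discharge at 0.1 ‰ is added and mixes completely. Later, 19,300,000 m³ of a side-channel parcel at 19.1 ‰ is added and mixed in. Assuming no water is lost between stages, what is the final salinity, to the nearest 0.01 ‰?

Weighted by volume,
Initial salt = 316,000×7 = 2,212,000
After stage 1: salt = 2,212,000 + 21,900,000×0.1 = 4,402,000; volume = 22,216,000 m³; S = 0.198 ‰
After stage 2: salt = 4,402,000 + 19,300,000×19.1 = 373,032,000; volume = 41,516,000 m³
S = 373,032,000 / 41,516,000 = 8.9853 ‰

8.99 ‰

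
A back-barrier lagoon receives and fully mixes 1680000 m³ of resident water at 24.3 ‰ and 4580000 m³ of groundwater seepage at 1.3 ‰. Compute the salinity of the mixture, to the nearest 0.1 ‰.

7.5 ‰

Conserving salt mass:
salt = 1,680,000×24.3 + 4,580,000×1.3 = 40,824,000 + 5,954,000 = 46,778,000
volume = 1,680,000 + 4,580,000 = 6,260,000 m³
S = 46,778,000 / 6,260,000 = 7.473 ‰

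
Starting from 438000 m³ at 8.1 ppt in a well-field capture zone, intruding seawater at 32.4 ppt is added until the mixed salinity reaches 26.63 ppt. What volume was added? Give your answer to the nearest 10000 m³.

1410000 m³

Salt balance: 438,000×8.1 + V×32.4 = (438,000+V)×26.63
3,547,800 + 32.4V = 11,663,940 + 26.63V
8,116,140 = 5.77V
V = 1,406,610.05 m³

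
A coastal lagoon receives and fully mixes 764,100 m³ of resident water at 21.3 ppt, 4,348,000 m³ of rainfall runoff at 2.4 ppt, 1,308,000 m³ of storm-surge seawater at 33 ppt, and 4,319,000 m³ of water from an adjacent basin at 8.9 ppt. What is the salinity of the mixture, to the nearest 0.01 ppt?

Total salt / total volume:
salt = 764,100×21.3 + 4,348,000×2.4 + 1,308,000×33 + 4,319,000×8.9 = 16,275,330 + 10,435,200 + 43,164,000 + 38,439,100 = 108,313,630
volume = 764,100 + 4,348,000 + 1,308,000 + 4,319,000 = 10,739,100 m³
S = 108,313,630 / 10,739,100 = 10.0859 ppt

10.09 ppt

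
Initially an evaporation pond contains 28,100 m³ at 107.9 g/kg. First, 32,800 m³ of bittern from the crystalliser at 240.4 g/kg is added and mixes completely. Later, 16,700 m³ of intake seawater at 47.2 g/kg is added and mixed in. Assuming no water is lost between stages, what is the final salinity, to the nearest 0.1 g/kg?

Conserving salt mass:
Initial salt = 28,100×107.9 = 3,031,990
After stage 1: salt = 3,031,990 + 32,800×240.4 = 10,917,110; volume = 60,900 m³; S = 179.263 g/kg
After stage 2: salt = 10,917,110 + 16,700×47.2 = 11,705,350; volume = 77,600 m³
S = 11,705,350 / 77,600 = 150.8421 g/kg

150.8 g/kg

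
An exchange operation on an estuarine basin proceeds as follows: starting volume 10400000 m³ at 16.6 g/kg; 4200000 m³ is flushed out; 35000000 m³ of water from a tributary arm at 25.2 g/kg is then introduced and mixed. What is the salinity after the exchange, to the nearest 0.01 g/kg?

Remaining after removal: 6,200,000 m³ at 16.6 g/kg (salt = 102,920,000)
After addition: salt = 102,920,000 + 35,000,000×25.2 = 984,920,000; volume = 41,200,000 m³
S = 984,920,000 / 41,200,000 = 23.9058 g/kg

23.91 g/kg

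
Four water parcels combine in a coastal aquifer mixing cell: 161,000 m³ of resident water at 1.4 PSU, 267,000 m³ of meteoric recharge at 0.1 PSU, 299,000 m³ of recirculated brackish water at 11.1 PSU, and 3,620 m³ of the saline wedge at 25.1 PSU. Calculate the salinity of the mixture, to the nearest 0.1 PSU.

5.0 PSU

Salt balance:
salt = 161,000×1.4 + 267,000×0.1 + 299,000×11.1 + 3,620×25.1 = 225,400 + 26,700 + 3,318,900 + 90,862 = 3,661,862
volume = 161,000 + 267,000 + 299,000 + 3,620 = 730,620 m³
S = 3,661,862 / 730,620 = 5.012 PSU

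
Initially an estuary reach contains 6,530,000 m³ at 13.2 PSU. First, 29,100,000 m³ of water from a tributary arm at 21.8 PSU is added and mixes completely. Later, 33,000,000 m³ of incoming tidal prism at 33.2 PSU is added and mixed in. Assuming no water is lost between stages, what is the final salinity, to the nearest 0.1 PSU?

26.5 PSU

Total salt / total volume:
Initial salt = 6,530,000×13.2 = 86,196,000
After stage 1: salt = 86,196,000 + 29,100,000×21.8 = 720,576,000; volume = 35,630,000 m³; S = 20.224 PSU
After stage 2: salt = 720,576,000 + 33,000,000×33.2 = 1,816,176,000; volume = 68,630,000 m³
S = 1,816,176,000 / 68,630,000 = 26.4633 PSU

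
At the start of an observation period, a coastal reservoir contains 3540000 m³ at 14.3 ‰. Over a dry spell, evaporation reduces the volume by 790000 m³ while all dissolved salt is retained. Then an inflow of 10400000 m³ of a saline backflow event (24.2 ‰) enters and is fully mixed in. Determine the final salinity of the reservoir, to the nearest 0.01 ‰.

22.99 ‰

After evaporation: salt = 3,540,000×14.3 = 50,622,000; volume = 3,540,000 − 790,000 = 2,750,000 m³
After mixing: salt = 50,622,000 + 10,400,000×24.2 = 302,302,000; volume = 2,750,000 + 10,400,000 = 13,150,000 m³
S = 302,302,000 / 13,150,000 = 22.9887 ‰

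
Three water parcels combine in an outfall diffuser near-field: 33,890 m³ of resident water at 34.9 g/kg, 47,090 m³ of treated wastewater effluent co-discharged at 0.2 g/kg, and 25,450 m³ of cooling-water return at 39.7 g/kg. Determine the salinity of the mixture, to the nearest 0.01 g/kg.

Weighted by volume,
salt = 33,890×34.9 + 47,090×0.2 + 25,450×39.7 = 1,182,761 + 9,418 + 1,010,365 = 2,202,544
volume = 33,890 + 47,090 + 25,450 = 106,430 m³
S = 2,202,544 / 106,430 = 20.6948 g/kg

20.69 g/kg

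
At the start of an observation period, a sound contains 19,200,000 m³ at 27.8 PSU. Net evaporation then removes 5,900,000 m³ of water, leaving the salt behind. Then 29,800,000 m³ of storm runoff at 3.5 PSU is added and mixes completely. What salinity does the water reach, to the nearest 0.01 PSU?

After evaporation: salt = 19,200,000×27.8 = 533,760,000; volume = 19,200,000 − 5,900,000 = 13,300,000 m³
After mixing: salt = 533,760,000 + 29,800,000×3.5 = 638,060,000; volume = 13,300,000 + 29,800,000 = 43,100,000 m³
S = 638,060,000 / 43,100,000 = 14.8042 PSU

14.80 PSU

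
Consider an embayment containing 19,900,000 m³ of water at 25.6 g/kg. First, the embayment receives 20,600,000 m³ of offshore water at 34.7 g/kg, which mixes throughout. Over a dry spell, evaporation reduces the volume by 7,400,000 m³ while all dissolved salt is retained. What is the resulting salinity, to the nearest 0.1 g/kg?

37.0 g/kg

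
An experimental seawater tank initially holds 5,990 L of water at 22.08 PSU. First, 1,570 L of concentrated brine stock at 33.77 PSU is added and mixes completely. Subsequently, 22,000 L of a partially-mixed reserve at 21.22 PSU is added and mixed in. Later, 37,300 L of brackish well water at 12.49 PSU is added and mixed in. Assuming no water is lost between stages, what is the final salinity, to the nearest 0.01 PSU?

16.72 PSU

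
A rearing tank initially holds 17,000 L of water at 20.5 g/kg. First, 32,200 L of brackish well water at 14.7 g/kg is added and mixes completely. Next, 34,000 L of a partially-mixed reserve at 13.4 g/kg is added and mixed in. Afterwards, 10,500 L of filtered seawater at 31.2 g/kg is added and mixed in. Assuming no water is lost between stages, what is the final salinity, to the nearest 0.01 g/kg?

17.13 g/kg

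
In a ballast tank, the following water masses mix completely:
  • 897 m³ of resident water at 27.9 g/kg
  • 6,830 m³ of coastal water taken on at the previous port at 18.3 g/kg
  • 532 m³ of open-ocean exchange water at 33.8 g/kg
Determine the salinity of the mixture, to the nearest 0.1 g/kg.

20.3 g/kg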